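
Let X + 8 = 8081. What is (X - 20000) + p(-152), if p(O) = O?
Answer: -12079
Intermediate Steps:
X = 8073 (X = -8 + 8081 = 8073)
(X - 20000) + p(-152) = (8073 - 20000) - 152 = -11927 - 152 = -12079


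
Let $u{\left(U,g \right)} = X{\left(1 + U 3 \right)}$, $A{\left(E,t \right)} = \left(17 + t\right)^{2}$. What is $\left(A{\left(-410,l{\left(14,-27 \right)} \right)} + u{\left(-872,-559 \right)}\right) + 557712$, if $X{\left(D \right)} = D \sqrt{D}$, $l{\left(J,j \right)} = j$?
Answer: $557812 - 2615 i \sqrt{2615} \approx 5.5781 \cdot 10^{5} - 1.3372 \cdot 10^{5} i$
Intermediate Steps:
$X{\left(D \right)} = D^{\frac{3}{2}}$
$u{\left(U,g \right)} = \left(1 + 3 U\right)^{\frac{3}{2}}$ ($u{\left(U,g \right)} = \left(1 + U 3\right)^{\frac{3}{2}} = \left(1 + 3 U\right)^{\frac{3}{2}}$)
$\left(A{\left(-410,l{\left(14,-27 \right)} \right)} + u{\left(-872,-559 \right)}\right) + 557712 = \left(\left(17 - 27\right)^{2} + \left(1 + 3 \left(-872\right)\right)^{\frac{3}{2}}\right) + 557712 = \left(\left(-10\right)^{2} + \left(1 - 2616\right)^{\frac{3}{2}}\right) + 557712 = \left(100 + \left(-2615\right)^{\frac{3}{2}}\right) + 557712 = \left(100 - 2615 i \sqrt{2615}\right) + 557712 = 557812 - 2615 i \sqrt{2615}$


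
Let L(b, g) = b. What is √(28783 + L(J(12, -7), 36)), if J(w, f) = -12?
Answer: √28771 ≈ 169.62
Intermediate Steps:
√(28783 + L(J(12, -7), 36)) = √(28783 - 12) = √28771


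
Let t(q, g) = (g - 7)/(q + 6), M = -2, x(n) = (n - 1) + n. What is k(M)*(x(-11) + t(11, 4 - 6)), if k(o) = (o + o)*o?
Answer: -3200/17 ≈ -188.24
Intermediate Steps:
x(n) = -1 + 2*n (x(n) = (-1 + n) + n = -1 + 2*n)
k(o) = 2*o² (k(o) = (2*o)*o = 2*o²)
t(q, g) = (-7 + g)/(6 + q)
k(M)*(x(-11) + t(11, 4 - 6)) = (2*(-2)²)*((-1 + 2*(-11)) + (-7 + (4 - 6))/(6 + 11)) = (2*4)*((-1 - 22) + (-7 - 2)/17) = 8*(-23 + (1/17)*(-9)) = 8*(-23 - 9/17) = 8*(-400/17) = -3200/17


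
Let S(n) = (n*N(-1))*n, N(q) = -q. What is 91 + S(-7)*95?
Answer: 4746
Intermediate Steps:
S(n) = n**2 (S(n) = (n*(-1*(-1)))*n = (n*1)*n = n*n = n**2)
91 + S(-7)*95 = 91 + (-7)**2*95 = 91 + 49*95 = 91 + 4655 = 4746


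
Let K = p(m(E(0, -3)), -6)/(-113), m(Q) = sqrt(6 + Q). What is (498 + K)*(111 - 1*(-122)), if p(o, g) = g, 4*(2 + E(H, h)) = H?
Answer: 13113240/113 ≈ 1.1605e+5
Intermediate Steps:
E(H, h) = -2 + H/4
K = 6/113 (K = -6/(-113) = -6*(-1/113) = 6/113 ≈ 0.053097)
(498 + K)*(111 - 1*(-122)) = (498 + 6/113)*(111 - 1*(-122)) = 56280*(111 + 122)/113 = (56280/113)*233 = 13113240/113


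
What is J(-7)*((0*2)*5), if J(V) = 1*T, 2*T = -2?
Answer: 0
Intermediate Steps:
T = -1 (T = (½)*(-2) = -1)
J(V) = -1 (J(V) = 1*(-1) = -1)
J(-7)*((0*2)*5) = -0*2*5 = -0*5 = -1*0 = 0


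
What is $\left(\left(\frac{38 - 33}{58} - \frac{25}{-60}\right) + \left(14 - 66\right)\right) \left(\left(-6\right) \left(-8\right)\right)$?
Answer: $- \frac{71684}{29} \approx -2471.9$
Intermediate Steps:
$\left(\left(\frac{38 - 33}{58} - \frac{25}{-60}\right) + \left(14 - 66\right)\right) \left(\left(-6\right) \left(-8\right)\right) = \left(\left(\left(38 - 33\right) \frac{1}{58} - - \frac{5}{12}\right) - 52\right) 48 = \left(\left(5 \cdot \frac{1}{58} + \frac{5}{12}\right) - 52\right) 48 = \left(\left(\frac{5}{58} + \frac{5}{12}\right) - 52\right) 48 = \left(\frac{175}{348} - 52\right) 48 = \left(- \frac{17921}{348}\right) 48 = - \frac{71684}{29}$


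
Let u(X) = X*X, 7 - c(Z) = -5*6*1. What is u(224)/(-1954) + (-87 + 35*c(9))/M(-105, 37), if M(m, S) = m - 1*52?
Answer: -5119032/153389 ≈ -33.373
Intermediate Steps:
c(Z) = 37 (c(Z) = 7 - (-5*6) = 7 - (-30) = 7 - 1*(-30) = 7 + 30 = 37)
u(X) = X**2
M(m, S) = -52 + m (M(m, S) = m - 52 = -52 + m)
u(224)/(-1954) + (-87 + 35*c(9))/M(-105, 37) = 224**2/(-1954) + (-87 + 35*37)/(-52 - 105) = 50176*(-1/1954) + (-87 + 1295)/(-157) = -25088/977 + 1208*(-1/157) = -25088/977 - 1208/157 = -5119032/153389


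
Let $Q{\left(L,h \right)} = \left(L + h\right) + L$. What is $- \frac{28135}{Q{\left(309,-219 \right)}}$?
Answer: $- \frac{28135}{399} \approx -70.514$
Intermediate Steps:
$Q{\left(L,h \right)} = h + 2 L$
$- \frac{28135}{Q{\left(309,-219 \right)}} = - \frac{28135}{-219 + 2 \cdot 309} = - \frac{28135}{-219 + 618} = - \frac{28135}{399}$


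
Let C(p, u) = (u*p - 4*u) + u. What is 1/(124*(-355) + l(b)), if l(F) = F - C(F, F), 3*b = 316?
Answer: -9/492244 ≈ -1.8284e-5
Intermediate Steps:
C(p, u) = -3*u + p*u (C(p, u) = (p*u - 4*u) + u = (-4*u + p*u) + u = -3*u + p*u)
b = 316/3 (b = (1/3)*316 = 316/3 ≈ 105.33)
l(F) = F - F*(-3 + F)
1/(124*(-355) + l(b)) = 1/(124*(-355) + 316*(4 - 1*316/3)/3) = 1/(-44020 + 316*(4 - 316/3)/3) = 1/(-44020 + (316/3)*(-304/3)) = 1/(-44020 - 96064/9) = 1/(-492244/9) = -9/492244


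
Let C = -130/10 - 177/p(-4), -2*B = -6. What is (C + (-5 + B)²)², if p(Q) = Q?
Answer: 19881/16 ≈ 1242.6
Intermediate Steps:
B = 3 (B = -½*(-6) = 3)
C = 125/4 (C = -130/10 - 177/(-4) = -130*⅒ - 177*(-¼) = -13 + 177/4 = 125/4 ≈ 31.250)
(C + (-5 + B)²)² = (125/4 + (-5 + 3)²)² = (125/4 + (-2)²)² = (125/4 + 4)² = (141/4)² = 19881/16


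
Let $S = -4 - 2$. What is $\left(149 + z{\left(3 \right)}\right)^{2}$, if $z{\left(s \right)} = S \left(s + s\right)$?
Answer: $12769$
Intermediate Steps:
$S = -6$ ($S = -4 - 2 = -6$)
$z{\left(s \right)} = - 12 s$ ($z{\left(s \right)} = - 6 \left(s + s\right) = - 6 \cdot 2 s = - 12 s$)
$\left(149 + z{\left(3 \right)}\right)^{2} = \left(149 - 36\right)^{2} = 113^{2} = 12769$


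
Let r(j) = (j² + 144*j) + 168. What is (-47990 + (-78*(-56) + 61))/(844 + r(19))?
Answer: -6223/587 ≈ -10.601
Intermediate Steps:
r(j) = 168 + j² + 144*j
(-47990 + (-78*(-56) + 61))/(844 + r(19)) = (-47990 + (-78*(-56) + 61))/(844 + (168 + 19² + 144*19)) = (-47990 + (4368 + 61))/(844 + (168 + 361 + 2736)) = (-47990 + 4429)/(844 + 3265) = -43561/4109 = -43561*1/4109 = -6223/587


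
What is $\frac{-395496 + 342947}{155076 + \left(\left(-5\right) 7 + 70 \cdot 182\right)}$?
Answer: $- \frac{52549}{167781} \approx -0.3132$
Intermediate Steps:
$\frac{-395496 + 342947}{155076 + \left(\left(-5\right) 7 + 70 \cdot 182\right)} = - \frac{52549}{155076 + \left(-35 + 12740\right)} = - \frac{52549}{155076 + 12705} = - \frac{52549}{167781}$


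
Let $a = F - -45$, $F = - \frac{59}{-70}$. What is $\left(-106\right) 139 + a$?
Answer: $- \frac{1028171}{70} \approx -14688.0$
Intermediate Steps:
$F = \frac{59}{70}$ ($F = \left(-59\right) \left(- \frac{1}{70}\right) = \frac{59}{70} \approx 0.84286$)
$a = \frac{3209}{70}$ ($a = \frac{59}{70} - -45 = \frac{59}{70} + 45 = \frac{3209}{70} \approx 45.843$)
$\left(-106\right) 139 + a = \left(-106\right) 139 + \frac{3209}{70} = -14734 + \frac{3209}{70} = - \frac{1028171}{70}$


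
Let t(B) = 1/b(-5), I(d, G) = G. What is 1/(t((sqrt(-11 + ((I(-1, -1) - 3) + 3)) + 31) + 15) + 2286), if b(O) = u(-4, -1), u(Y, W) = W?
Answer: 1/2285 ≈ 0.00043764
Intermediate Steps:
b(O) = -1
t(B) = -1 (t(B) = 1/(-1) = -1)
1/(t((sqrt(-11 + ((I(-1, -1) - 3) + 3)) + 31) + 15) + 2286) = 1/(-1 + 2286) = 1/2285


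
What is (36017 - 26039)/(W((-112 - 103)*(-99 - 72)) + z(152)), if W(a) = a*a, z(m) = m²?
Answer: 9978/1351688329 ≈ 7.3819e-6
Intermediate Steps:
W(a) = a²
(36017 - 26039)/(W((-112 - 103)*(-99 - 72)) + z(152)) = (36017 - 26039)/(((-112 - 103)*(-99 - 72))² + 152²) = 9978/((-215*(-171))² + 23104) = 9978/(36765² + 23104) = 9978/(1351665225 + 23104) = 9978/1351688329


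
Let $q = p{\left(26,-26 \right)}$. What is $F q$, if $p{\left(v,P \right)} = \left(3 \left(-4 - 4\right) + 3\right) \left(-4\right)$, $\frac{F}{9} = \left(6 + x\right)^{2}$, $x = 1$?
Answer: $37044$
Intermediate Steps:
$F = 441$ ($F = 9 \left(6 + 1\right)^{2} = 9 \cdot 7^{2} = 9 \cdot 49 = 441$)
$p{\left(v,P \right)} = 84$ ($p{\left(v,P \right)} = \left(3 \left(-8\right) + 3\right) \left(-4\right) = \left(-24 + 3\right) \left(-4\right) = \left(-21\right) \left(-4\right) = 84$)
$q = 84$
$F q = 441 \cdot 84 = 37044$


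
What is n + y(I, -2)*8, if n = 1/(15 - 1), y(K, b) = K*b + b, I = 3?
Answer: -895/14 ≈ -63.929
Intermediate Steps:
y(K, b) = b + K*b
n = 1/14 ≈ 0.071429
n + y(I, -2)*8 = 1/14 - 2*(1 + 3)*8 = 1/14 - 2*4*8 = 1/14 - 8*8 = 1/14 - 64 = -895/14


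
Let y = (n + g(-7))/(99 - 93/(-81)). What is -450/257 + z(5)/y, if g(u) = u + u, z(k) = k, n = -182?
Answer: -1464010/340011 ≈ -4.3058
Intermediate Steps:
g(u) = 2*u
y = -1323/676 (y = (-182 + 2*(-7))/(99 - 93/(-81)) = (-182 - 14)/(99 - 93*(-1/81)) = -196/(99 + 31/27) = -196/2704/27 = -196*27/2704 = -1323/676 ≈ -1.9571)
-450/257 + z(5)/y = -450/257 + 5/(-1323/676) = -450*1/257 + 5*(-676/1323) = -450/257 - 3380/1323 = -1464010/340011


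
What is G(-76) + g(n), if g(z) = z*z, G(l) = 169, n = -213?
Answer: 45538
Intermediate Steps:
g(z) = z**2
G(-76) + g(n) = 169 + (-213)**2 = 169 + 45369 = 45538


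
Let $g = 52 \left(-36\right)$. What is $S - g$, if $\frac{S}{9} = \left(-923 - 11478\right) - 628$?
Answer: $-115389$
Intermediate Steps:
$g = -1872$
$S = -117261$ ($S = 9 \left(\left(-923 - 11478\right) - 628\right) = 9 \left(-12401 - 628\right) = 9 \left(-13029\right) = -117261$)
$S - g = -117261 - -1872 = -117261 + 1872 = -115389$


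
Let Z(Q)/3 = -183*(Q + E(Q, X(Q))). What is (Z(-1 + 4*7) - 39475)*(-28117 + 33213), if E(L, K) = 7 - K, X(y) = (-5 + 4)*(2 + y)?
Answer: -377419952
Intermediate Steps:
X(y) = -2 - y (X(y) = -(2 + y) = -2 - y)
Z(Q) = -4941 - 1098*Q (Z(Q) = 3*(-183*(Q + (7 - (-2 - Q)))) = 3*(-183*(Q + (7 + (2 + Q)))) = 3*(-183*(Q + (9 + Q))) = 3*(-183*(9 + 2*Q)) = 3*(-1647 - 366*Q) = -4941 - 1098*Q)
(Z(-1 + 4*7) - 39475)*(-28117 + 33213) = ((-4941 - 1098*(-1 + 4*7)) - 39475)*(-28117 + 33213) = ((-4941 - 1098*(-1 + 28)) - 39475)*5096 = ((-4941 - 1098*27) - 39475)*5096 = ((-4941 - 29646) - 39475)*5096 = (-34587 - 39475)*5096 = -74062*5096 = -377419952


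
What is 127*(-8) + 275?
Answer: -741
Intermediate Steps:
127*(-8) + 275 = -1016 + 275 = -741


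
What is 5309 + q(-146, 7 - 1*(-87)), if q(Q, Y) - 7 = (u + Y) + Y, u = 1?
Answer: 5505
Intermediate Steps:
q(Q, Y) = 8 + 2*Y (q(Q, Y) = 7 + ((1 + Y) + Y) = 7 + (1 + 2*Y) = 8 + 2*Y)
5309 + q(-146, 7 - 1*(-87)) = 5309 + (8 + 2*(7 - 1*(-87))) = 5309 + (8 + 2*(7 + 87)) = 5309 + (8 + 2*94) = 5309 + (8 + 188) = 5309 + 196 = 5505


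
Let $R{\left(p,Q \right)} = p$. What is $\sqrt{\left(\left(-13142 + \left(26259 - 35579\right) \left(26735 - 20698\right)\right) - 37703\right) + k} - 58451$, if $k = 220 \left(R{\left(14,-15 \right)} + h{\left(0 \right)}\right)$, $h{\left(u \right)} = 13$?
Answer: $-58451 + i \sqrt{56309745} \approx -58451.0 + 7504.0 i$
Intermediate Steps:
$k = 5940$ ($k = 220 \left(14 + 13\right) = 220 \cdot 27 = 5940$)
$\sqrt{\left(\left(-13142 + \left(26259 - 35579\right) \left(26735 - 20698\right)\right) - 37703\right) + k} - 58451 = \sqrt{\left(\left(-13142 + \left(26259 - 35579\right) \left(26735 - 20698\right)\right) - 37703\right) + 5940} - 58451 = \sqrt{\left(\left(-13142 - 56264840\right) - 37703\right) + 5940} - 58451 = \sqrt{\left(-56277982 - 37703\right) + 5940} - 58451 = \sqrt{-56315685 + 5940} - 58451 = \sqrt{-56309745} - 58451 = i \sqrt{56309745} - 58451 = -58451 + i \sqrt{56309745}$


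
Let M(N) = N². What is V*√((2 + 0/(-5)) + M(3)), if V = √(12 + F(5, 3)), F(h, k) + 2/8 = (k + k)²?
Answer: √2101/2 ≈ 22.918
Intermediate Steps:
F(h, k) = -¼ + 4*k² (F(h, k) = -¼ + (k + k)² = -¼ + (2*k)² = -¼ + 4*k²)
V = √191/2 (V = √(12 + (-¼ + 4*3²)) = √(12 + (-¼ + 4*9)) = √(12 + (-¼ + 36)) = √(12 + 143/4) = √(191/4) = √191/2 ≈ 6.9101)
V*√((2 + 0/(-5)) + M(3)) = (√191/2)*√((2 + 0/(-5)) + 3²) = (√191/2)*√((2 - ⅕*0) + 9) = (√191/2)*√((2 + 0) + 9) = (√191/2)*√(2 + 9) = (√191/2)*√11 = √2101/2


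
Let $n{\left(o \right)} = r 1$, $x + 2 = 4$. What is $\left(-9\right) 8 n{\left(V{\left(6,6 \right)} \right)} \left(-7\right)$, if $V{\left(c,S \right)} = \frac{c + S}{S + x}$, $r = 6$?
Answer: $3024$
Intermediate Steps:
$x = 2$ ($x = -2 + 4 = 2$)
$V{\left(c,S \right)} = \frac{S + c}{2 + S}$ ($V{\left(c,S \right)} = \frac{c + S}{S + 2} = \frac{S + c}{2 + S}$)
$n{\left(o \right)} = 6$ ($n{\left(o \right)} = 6 \cdot 1 = 6$)
$\left(-9\right) 8 n{\left(V{\left(6,6 \right)} \right)} \left(-7\right) = \left(-9\right) 8 \cdot 6 \left(-7\right) = \left(-72\right) 6 \left(-7\right) = \left(-432\right) \left(-7\right) = 3024$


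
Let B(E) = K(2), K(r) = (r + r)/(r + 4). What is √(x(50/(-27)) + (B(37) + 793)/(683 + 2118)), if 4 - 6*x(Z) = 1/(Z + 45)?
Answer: √40299572169930/6526330 ≈ 0.97270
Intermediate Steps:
K(r) = 2*r/(4 + r) (K(r) = (2*r)/(4 + r) = 2*r/(4 + r))
B(E) = ⅔ (B(E) = 2*2/(4 + 2) = 2*2/6 = 2*2*(⅙) = ⅔)
x(Z) = ⅔ - 1/(6*(45 + Z)) (x(Z) = ⅔ - 1/(6*(Z + 45)) = ⅔ - 1/(6*(45 + Z)))
√(x(50/(-27)) + (B(37) + 793)/(683 + 2118)) = √((179 + 4*(50/(-27)))/(6*(45 + 50/(-27))) + (⅔ + 793)/(683 + 2118)) = √((179 + 4*(50*(-1/27)))/(6*(45 + 50*(-1/27))) + (2381/3)/2801) = √((179 + 4*(-50/27))/(6*(45 - 50/27)) + (2381/3)*(1/2801)) = √((179 - 200/27)/(6*(1165/27)) + 2381/8403) = √((⅙)*(27/1165)*(4633/27) + 2381/8403) = √(4633/6990 + 2381/8403) = √(6174921/6526330) = √40299572169930/6526330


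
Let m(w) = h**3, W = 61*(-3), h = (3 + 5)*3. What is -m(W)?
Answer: -13824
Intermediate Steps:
h = 24 (h = 8*3 = 24)
W = -183
m(w) = 13824 (m(w) = 24**3 = 13824)
-m(W) = -1*13824 = -13824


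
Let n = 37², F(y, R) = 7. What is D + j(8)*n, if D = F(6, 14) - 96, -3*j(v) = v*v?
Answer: -87883/3 ≈ -29294.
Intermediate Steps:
j(v) = -v²/3 (j(v) = -v*v/3 = -v²/3)
D = -89 (D = 7 - 96 = -89)
n = 1369
D + j(8)*n = -89 - ⅓*8²*1369 = -89 - ⅓*64*1369 = -89 - 64/3*1369 = -89 - 87616/3 = -87883/3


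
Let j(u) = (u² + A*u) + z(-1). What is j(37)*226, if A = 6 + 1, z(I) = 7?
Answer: 369510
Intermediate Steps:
A = 7
j(u) = 7 + u² + 7*u (j(u) = (u² + 7*u) + 7 = 7 + u² + 7*u)
j(37)*226 = (7 + 37² + 7*37)*226 = (7 + 1369 + 259)*226 = 1635*226 = 369510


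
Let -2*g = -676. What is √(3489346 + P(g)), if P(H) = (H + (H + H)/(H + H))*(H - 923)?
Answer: √3291031 ≈ 1814.1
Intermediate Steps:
g = 338 (g = -½*(-676) = 338)
P(H) = (1 + H)*(-923 + H) (P(H) = (H + (2*H)/((2*H)))*(-923 + H) = (H + (2*H)*(1/(2*H)))*(-923 + H) = (H + 1)*(-923 + H) = (1 + H)*(-923 + H))
√(3489346 + P(g)) = √(3489346 + (-923 + 338² - 922*338)) = √(3489346 + (-923 + 114244 - 311636)) = √(3489346 - 198315) = √3291031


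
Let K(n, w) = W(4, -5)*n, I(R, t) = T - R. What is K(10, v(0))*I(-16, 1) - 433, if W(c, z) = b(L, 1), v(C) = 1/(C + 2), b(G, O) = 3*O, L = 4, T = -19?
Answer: -523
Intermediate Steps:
I(R, t) = -19 - R
v(C) = 1/(2 + C)
W(c, z) = 3 (W(c, z) = 3*1 = 3)
K(n, w) = 3*n
K(10, v(0))*I(-16, 1) - 433 = (3*10)*(-19 - 1*(-16)) - 433 = 30*(-19 + 16) - 433 = 30*(-3) - 433 = -90 - 433 = -523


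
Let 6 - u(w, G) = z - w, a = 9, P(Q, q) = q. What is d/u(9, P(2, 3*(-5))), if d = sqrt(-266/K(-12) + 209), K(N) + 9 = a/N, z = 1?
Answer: sqrt(359385)/546 ≈ 1.0980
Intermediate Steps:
K(N) = -9 + 9/N
u(w, G) = 5 + w (u(w, G) = 6 - (1 - w) = 6 + (-1 + w) = 5 + w)
d = sqrt(359385)/39 (d = sqrt(-266/(-9 + 9/(-12)) + 209) = sqrt(-266/(-9 + 9*(-1/12)) + 209) = sqrt(-266/(-9 - 3/4) + 209) = sqrt(-266/(-39/4) + 209) = sqrt(-266*(-4/39) + 209) = sqrt(1064/39 + 209) = sqrt(9215/39) = sqrt(359385)/39 ≈ 15.371)
d/u(9, P(2, 3*(-5))) = (sqrt(359385)/39)/(5 + 9) = (sqrt(359385)/39)/14 = (sqrt(359385)/39)*(1/14) = sqrt(359385)/546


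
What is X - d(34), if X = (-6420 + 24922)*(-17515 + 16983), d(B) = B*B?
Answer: -9844220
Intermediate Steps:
d(B) = B²
X = -9843064 (X = 18502*(-532) = -9843064)
X - d(34) = -9843064 - 1*34² = -9843064 - 1*1156 = -9843064 - 1156 = -9844220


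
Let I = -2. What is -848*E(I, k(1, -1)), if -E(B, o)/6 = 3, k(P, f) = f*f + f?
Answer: 15264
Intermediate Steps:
k(P, f) = f + f**2 (k(P, f) = f**2 + f = f + f**2)
E(B, o) = -18 (E(B, o) = -6*3 = -18)
-848*E(I, k(1, -1)) = -848*(-18) = 15264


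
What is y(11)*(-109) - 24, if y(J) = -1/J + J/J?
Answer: -1354/11 ≈ -123.09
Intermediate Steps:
y(J) = 1 - 1/J (y(J) = -1/J + 1 = 1 - 1/J)
y(11)*(-109) - 24 = ((-1 + 11)/11)*(-109) - 24 = ((1/11)*10)*(-109) - 24 = (10/11)*(-109) - 24 = -1090/11 - 24 = -1354/11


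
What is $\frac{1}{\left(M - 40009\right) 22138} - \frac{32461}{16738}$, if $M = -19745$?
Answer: $- \frac{21470258089355}{11070798181188} \approx -1.9394$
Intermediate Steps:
$\frac{1}{\left(M - 40009\right) 22138} - \frac{32461}{16738} = \frac{1}{\left(-19745 - 40009\right) 22138} - \frac{32461}{16738} = \frac{1}{-59754} \cdot \frac{1}{22138} - \frac{32461}{16738} = \left(- \frac{1}{59754}\right) \frac{1}{22138} - \frac{32461}{16738} = - \frac{1}{1322834052} - \frac{32461}{16738} = - \frac{21470258089355}{11070798181188}$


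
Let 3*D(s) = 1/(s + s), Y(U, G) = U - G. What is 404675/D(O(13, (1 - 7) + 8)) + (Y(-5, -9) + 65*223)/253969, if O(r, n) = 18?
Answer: 11099689762599/253969 ≈ 4.3705e+7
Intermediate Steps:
D(s) = 1/(6*s) (D(s) = 1/(3*(s + s)) = 1/(3*((2*s))) = (1/(2*s))/3 = 1/(6*s))
404675/D(O(13, (1 - 7) + 8)) + (Y(-5, -9) + 65*223)/253969 = 404675/(((1/6)/18)) + ((-5 - 1*(-9)) + 65*223)/253969 = 404675/(((1/6)*(1/18))) + ((-5 + 9) + 14495)*(1/253969) = 404675/(1/108) + (4 + 14495)*(1/253969) = 404675*108 + 14499*(1/253969) = 43704900 + 14499/253969 = 11099689762599/253969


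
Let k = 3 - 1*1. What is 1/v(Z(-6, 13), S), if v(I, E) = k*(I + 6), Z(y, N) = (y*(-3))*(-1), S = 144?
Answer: -1/24 ≈ -0.041667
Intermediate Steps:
k = 2 (k = 3 - 1 = 2)
Z(y, N) = 3*y (Z(y, N) = -3*y*(-1) = 3*y)
v(I, E) = 12 + 2*I (v(I, E) = 2*(I + 6) = 2*(6 + I) = 12 + 2*I)
1/v(Z(-6, 13), S) = 1/(12 + 2*(3*(-6))) = 1/(12 + 2*(-18)) = 1/(12 - 36) = 1/(-24) = -1/24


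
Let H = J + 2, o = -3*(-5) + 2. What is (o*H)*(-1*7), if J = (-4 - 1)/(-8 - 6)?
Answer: -561/2 ≈ -280.50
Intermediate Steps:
J = 5/14 (J = -5/(-14) = -5*(-1/14) = 5/14 ≈ 0.35714)
o = 17 (o = 15 + 2 = 17)
H = 33/14 (H = 5/14 + 2 = 33/14 ≈ 2.3571)
(o*H)*(-1*7) = (17*(33/14))*(-1*7) = (561/14)*(-7) = -561/2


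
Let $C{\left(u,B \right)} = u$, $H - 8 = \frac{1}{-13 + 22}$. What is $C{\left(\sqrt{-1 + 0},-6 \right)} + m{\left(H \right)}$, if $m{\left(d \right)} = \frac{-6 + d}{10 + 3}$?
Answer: $\frac{19}{117} + i \approx 0.16239 + 1.0 i$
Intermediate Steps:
$H = \frac{73}{9}$ ($H = 8 + \frac{1}{-13 + 22} = 8 + \frac{1}{9} = \frac{73}{9} \approx 8.1111$)
$m{\left(d \right)} = - \frac{6}{13} + \frac{d}{13}$ ($m{\left(d \right)} = \frac{-6 + d}{13} = \left(-6 + d\right) \frac{1}{13} = - \frac{6}{13} + \frac{d}{13}$)
$C{\left(\sqrt{-1 + 0},-6 \right)} + m{\left(H \right)} = \sqrt{-1 + 0} + \left(- \frac{6}{13} + \frac{1}{13} \cdot \frac{73}{9}\right) = \sqrt{-1} + \left(- \frac{6}{13} + \frac{73}{117}\right) = i + \frac{19}{117} = \frac{19}{117} + i$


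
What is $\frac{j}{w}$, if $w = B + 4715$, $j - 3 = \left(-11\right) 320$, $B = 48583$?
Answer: $- \frac{3517}{53298} \approx -0.065987$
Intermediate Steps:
$j = -3517$ ($j = 3 - 3520 = -3517$)
$w = 53298$ ($w = 48583 + 4715 = 53298$)
$\frac{j}{w} = - \frac{3517}{53298}$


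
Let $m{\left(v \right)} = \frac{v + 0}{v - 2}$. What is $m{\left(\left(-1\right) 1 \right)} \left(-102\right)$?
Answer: $-34$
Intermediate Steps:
$m{\left(v \right)} = \frac{v}{-2 + v}$
$m{\left(\left(-1\right) 1 \right)} \left(-102\right) = \frac{\left(-1\right) 1}{-2 - 1} \left(-102\right) = - \frac{1}{-2 - 1} \left(-102\right) = - \frac{1}{-3} \left(-102\right) = \left(-1\right) \left(- \frac{1}{3}\right) \left(-102\right) = \frac{1}{3} \left(-102\right) = -34$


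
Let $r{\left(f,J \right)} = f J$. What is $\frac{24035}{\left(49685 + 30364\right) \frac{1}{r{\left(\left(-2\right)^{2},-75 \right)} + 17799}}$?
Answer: $\frac{140196155}{26683} \approx 5254.1$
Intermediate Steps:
$r{\left(f,J \right)} = J f$
$\frac{24035}{\left(49685 + 30364\right) \frac{1}{r{\left(\left(-2\right)^{2},-75 \right)} + 17799}} = \frac{24035}{\left(49685 + 30364\right) \frac{1}{- 75 \left(-2\right)^{2} + 17799}} = \frac{24035}{80049 \frac{1}{\left(-75\right) 4 + 17799}} = \frac{24035}{80049 \frac{1}{-300 + 17799}} = \frac{24035}{80049 \cdot \frac{1}{17499}} = \frac{24035}{\frac{26683}{5833}} = 24035 \cdot \frac{5833}{26683} = \frac{140196155}{26683}$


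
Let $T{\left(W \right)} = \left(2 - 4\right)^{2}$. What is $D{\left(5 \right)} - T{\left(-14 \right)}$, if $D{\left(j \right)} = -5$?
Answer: $-9$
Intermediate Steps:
$T{\left(W \right)} = 4$ ($T{\left(W \right)} = \left(-2\right)^{2} = 4$)
$D{\left(5 \right)} - T{\left(-14 \right)} = -5 - 4 = -9$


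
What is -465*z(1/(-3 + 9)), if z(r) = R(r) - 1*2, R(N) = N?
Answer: 1705/2 ≈ 852.50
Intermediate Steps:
z(r) = -2 + r (z(r) = r - 1*2 = r - 2 = -2 + r)
-465*z(1/(-3 + 9)) = -465*(-2 + 1/(-3 + 9)) = -465*(-2 + 1/6) = -465*(-2 + ⅙) = -465*(-11/6) = 1705/2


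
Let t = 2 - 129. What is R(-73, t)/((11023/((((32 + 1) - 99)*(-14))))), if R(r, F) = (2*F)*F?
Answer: 29806392/11023 ≈ 2704.0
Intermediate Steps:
t = -127
R(r, F) = 2*F²
R(-73, t)/((11023/((((32 + 1) - 99)*(-14))))) = (2*(-127)²)/((11023/((((32 + 1) - 99)*(-14))))) = (2*16129)/((11023/(((33 - 99)*(-14))))) = 32258/((11023/((-66*(-14))))) = 32258/((11023/924)) = 32258/((11023*(1/924))) = 32258/(11023/924) = 32258*(924/11023) = 29806392/11023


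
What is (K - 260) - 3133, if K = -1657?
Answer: -5050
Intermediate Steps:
(K - 260) - 3133 = (-1657 - 260) - 3133 = -1917 - 3133 = -5050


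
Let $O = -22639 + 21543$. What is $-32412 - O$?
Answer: $-31316$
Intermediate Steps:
$O = -1096$
$-32412 - O = -32412 - -1096 = -32412 + 1096 = -31316$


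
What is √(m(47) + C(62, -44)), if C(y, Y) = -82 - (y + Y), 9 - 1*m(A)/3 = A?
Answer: I*√214 ≈ 14.629*I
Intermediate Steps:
m(A) = 27 - 3*A
C(y, Y) = -82 - Y - y (C(y, Y) = -82 - (Y + y) = -82 + (-Y - y) = -82 - Y - y)
√(m(47) + C(62, -44)) = √((27 - 3*47) + (-82 - 1*(-44) - 1*62)) = √((27 - 141) + (-82 + 44 - 62)) = √(-114 - 100) = √(-214) = I*√214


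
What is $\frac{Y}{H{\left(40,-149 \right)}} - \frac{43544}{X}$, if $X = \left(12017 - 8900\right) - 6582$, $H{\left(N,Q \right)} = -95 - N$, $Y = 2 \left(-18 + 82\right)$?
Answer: $\frac{120776}{10395} \approx 11.619$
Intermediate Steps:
$Y = 128$ ($Y = 2 \cdot 64 = 128$)
$X = -3465$ ($X = 3117 - 6582 = -3465$)
$\frac{Y}{H{\left(40,-149 \right)}} - \frac{43544}{X} = \frac{128}{-95 - 40} - \frac{43544}{-3465} = \frac{128}{-95 - 40} - - \frac{43544}{3465} = \frac{128}{-135} + \frac{43544}{3465} = 128 \left(- \frac{1}{135}\right) + \frac{43544}{3465} = - \frac{128}{135} + \frac{43544}{3465} = \frac{120776}{10395}$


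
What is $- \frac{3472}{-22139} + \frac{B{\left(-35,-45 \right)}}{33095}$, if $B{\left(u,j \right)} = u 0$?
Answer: $\frac{3472}{22139} \approx 0.15683$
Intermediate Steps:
$B{\left(u,j \right)} = 0$
$- \frac{3472}{-22139} + \frac{B{\left(-35,-45 \right)}}{33095} = - \frac{3472}{-22139} + \frac{0}{33095} = \left(-3472\right) \left(- \frac{1}{22139}\right) + 0 \cdot \frac{1}{33095} = \frac{3472}{22139} + 0 = \frac{3472}{22139}$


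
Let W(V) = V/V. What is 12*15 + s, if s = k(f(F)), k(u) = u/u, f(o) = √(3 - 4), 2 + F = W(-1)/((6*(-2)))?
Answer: 181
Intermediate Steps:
W(V) = 1
F = -25/12 (F = -2 + 1/(6*(-2)) = -2 + 1/(-12) = -2 + 1*(-1/12) = -2 - 1/12 = -25/12 ≈ -2.0833)
f(o) = I (f(o) = √(-1) = I)
k(u) = 1
s = 1
12*15 + s = 12*15 + 1 = 180 + 1 = 181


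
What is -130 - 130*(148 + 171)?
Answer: -41600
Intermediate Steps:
-130 - 130*(148 + 171) = -130 - 130*319 = -130 - 41470 = -41600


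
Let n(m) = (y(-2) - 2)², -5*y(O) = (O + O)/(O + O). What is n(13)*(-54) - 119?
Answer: -9509/25 ≈ -380.36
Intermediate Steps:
y(O) = -⅕ (y(O) = -(O + O)/(5*(O + O)) = -2*O/(5*(2*O)) = -2*O*1/(2*O)/5 = -⅕*1 = -⅕)
n(m) = 121/25 (n(m) = (-⅕ - 2)² = (-11/5)² = 121/25)
n(13)*(-54) - 119 = (121/25)*(-54) - 119 = -6534/25 - 119 = -9509/25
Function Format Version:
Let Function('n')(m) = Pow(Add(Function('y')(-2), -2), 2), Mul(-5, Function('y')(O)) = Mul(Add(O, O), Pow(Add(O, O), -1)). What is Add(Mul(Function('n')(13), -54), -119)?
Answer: Rational(-9509, 25) ≈ -380.36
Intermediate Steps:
Function('y')(O) = Rational(-1, 5) (Function('y')(O) = Mul(Rational(-1, 5), Mul(Add(O, O), Pow(Add(O, O), -1))) = Mul(Rational(-1, 5), Mul(Mul(2, O), Pow(Mul(2, O), -1))) = Mul(Rational(-1, 5), Mul(Mul(2, O), Mul(Rational(1, 2), Pow(O, -1)))) = Mul(Rational(-1, 5), 1) = Rational(-1, 5))
Function('n')(m) = Rational(121, 25) (Function('n')(m) = Pow(Add(Rational(-1, 5), -2), 2) = Pow(Rational(-11, 5), 2) = Rational(121, 25))
Add(Mul(Function('n')(13), -54), -119) = Add(Mul(Rational(121, 25), -54), -119) = Add(Rational(-6534, 25), -119) = Rational(-9509, 25)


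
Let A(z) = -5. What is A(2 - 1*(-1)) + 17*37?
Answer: 624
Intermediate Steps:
A(2 - 1*(-1)) + 17*37 = -5 + 17*37 = -5 + 629 = 624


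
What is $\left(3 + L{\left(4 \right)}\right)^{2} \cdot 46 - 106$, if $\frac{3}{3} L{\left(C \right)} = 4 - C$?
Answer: $308$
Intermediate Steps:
$L{\left(C \right)} = 4 - C$
$\left(3 + L{\left(4 \right)}\right)^{2} \cdot 46 - 106 = \left(3 + \left(4 - 4\right)\right)^{2} \cdot 46 - 106 = \left(3 + 0\right)^{2} \cdot 46 - 106 = 3^{2} \cdot 46 - 106 = 9 \cdot 46 - 106 = 414 - 106 = 308$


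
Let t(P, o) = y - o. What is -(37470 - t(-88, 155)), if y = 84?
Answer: -37541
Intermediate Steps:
t(P, o) = 84 - o
-(37470 - t(-88, 155)) = -(37470 - (84 - 1*155)) = -(37470 - (84 - 155)) = -(37470 - 1*(-71)) = -(37470 + 71) = -1*37541 = -37541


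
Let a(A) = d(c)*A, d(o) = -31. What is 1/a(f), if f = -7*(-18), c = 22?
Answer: -1/3906 ≈ -0.00025602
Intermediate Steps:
f = 126
a(A) = -31*A
1/a(f) = 1/(-31*126) = 1/(-3906) = -1/3906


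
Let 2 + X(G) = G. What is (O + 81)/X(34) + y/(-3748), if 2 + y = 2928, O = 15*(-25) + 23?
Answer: -277335/29984 ≈ -9.2494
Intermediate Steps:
X(G) = -2 + G
O = -352 (O = -375 + 23 = -352)
y = 2926 (y = -2 + 2928 = 2926)
(O + 81)/X(34) + y/(-3748) = (-352 + 81)/(-2 + 34) + 2926/(-3748) = -271/32 + 2926*(-1/3748) = -271*1/32 - 1463/1874 = -271/32 - 1463/1874 = -277335/29984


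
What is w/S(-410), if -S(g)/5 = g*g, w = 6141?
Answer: -6141/840500 ≈ -0.0073064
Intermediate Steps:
S(g) = -5*g**2 (S(g) = -5*g*g = -5*g**2)
w/S(-410) = 6141/((-5*(-410)**2)) = 6141/((-5*168100)) = 6141/(-840500) = 6141*(-1/840500) = -6141/840500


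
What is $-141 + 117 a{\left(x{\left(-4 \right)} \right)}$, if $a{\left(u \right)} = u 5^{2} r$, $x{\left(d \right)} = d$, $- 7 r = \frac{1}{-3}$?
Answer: $- \frac{4887}{7} \approx -698.14$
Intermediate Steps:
$r = \frac{1}{21}$ ($r = - \frac{1}{7 \left(-3\right)} = \left(- \frac{1}{7}\right) \left(- \frac{1}{3}\right) = \frac{1}{21} \approx 0.047619$)
$a{\left(u \right)} = \frac{25 u}{21}$ ($a{\left(u \right)} = u 5^{2} \cdot \frac{1}{21} = u 25 \cdot \frac{1}{21} = 25 u \frac{1}{21} = \frac{25 u}{21}$)
$-141 + 117 a{\left(x{\left(-4 \right)} \right)} = -141 + 117 \cdot \frac{25}{21} \left(-4\right) = -141 + 117 \left(- \frac{100}{21}\right) = -141 - \frac{3900}{7} = - \frac{4887}{7}$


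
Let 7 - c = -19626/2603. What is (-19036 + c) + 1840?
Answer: -44723341/2603 ≈ -17181.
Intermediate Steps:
c = 37847/2603 (c = 7 - (-19626)/2603 = 7 - 1*(-19626/2603) = 7 + 19626/2603 = 37847/2603 ≈ 14.540)
(-19036 + c) + 1840 = (-19036 + 37847/2603) + 1840 = -49512861/2603 + 1840 = -44723341/2603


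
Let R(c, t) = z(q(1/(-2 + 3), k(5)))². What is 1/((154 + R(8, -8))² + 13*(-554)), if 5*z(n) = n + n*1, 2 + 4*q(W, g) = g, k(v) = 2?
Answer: 1/16514 ≈ 6.0555e-5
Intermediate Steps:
q(W, g) = -½ + g/4
z(n) = 2*n/5 (z(n) = (n + n*1)/5 = (n + n)/5 = (2*n)/5 = 2*n/5)
R(c, t) = 0 (R(c, t) = (2*(-½ + (¼)*2)/5)² = (2*(-½ + ½)/5)² = ((⅖)*0)² = 0² = 0)
1/((154 + R(8, -8))² + 13*(-554)) = 1/((154 + 0)² + 13*(-554)) = 1/(154² - 7202) = 1/(23716 - 7202) = 1/16514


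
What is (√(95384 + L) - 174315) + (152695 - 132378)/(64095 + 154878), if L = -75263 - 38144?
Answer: -38170258178/218973 + I*√18023 ≈ -1.7432e+5 + 134.25*I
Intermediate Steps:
L = -113407
(√(95384 + L) - 174315) + (152695 - 132378)/(64095 + 154878) = (√(95384 - 113407) - 174315) + (152695 - 132378)/(64095 + 154878) = (√(-18023) - 174315) + 20317/218973 = (I*√18023 - 174315) + 20317*(1/218973) = (-174315 + I*√18023) + 20317/218973 = -38170258178/218973 + I*√18023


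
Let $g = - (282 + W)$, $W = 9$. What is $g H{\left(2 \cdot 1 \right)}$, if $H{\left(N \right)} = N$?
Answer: $-582$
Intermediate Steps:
$g = -291$ ($g = - (282 + 9) = \left(-1\right) 291 = -291$)
$g H{\left(2 \cdot 1 \right)} = - 291 \cdot 2 \cdot 1 = \left(-291\right) 2 = -582$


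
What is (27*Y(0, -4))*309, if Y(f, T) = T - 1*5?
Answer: -75087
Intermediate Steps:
Y(f, T) = -5 + T (Y(f, T) = T - 5 = -5 + T)
(27*Y(0, -4))*309 = (27*(-5 - 4))*309 = (27*(-9))*309 = -243*309 = -75087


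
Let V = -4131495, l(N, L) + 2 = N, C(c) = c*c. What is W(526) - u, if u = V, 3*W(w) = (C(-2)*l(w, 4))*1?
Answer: 12396581/3 ≈ 4.1322e+6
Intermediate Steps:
C(c) = c²
l(N, L) = -2 + N
W(w) = -8/3 + 4*w/3 (W(w) = (((-2)²*(-2 + w))*1)/3 = ((4*(-2 + w))*1)/3 = ((-8 + 4*w)*1)/3 = (-8 + 4*w)/3 = -8/3 + 4*w/3)
u = -4131495
W(526) - u = (-8/3 + (4/3)*526) - 1*(-4131495) = (-8/3 + 2104/3) + 4131495 = 2096/3 + 4131495 = 12396581/3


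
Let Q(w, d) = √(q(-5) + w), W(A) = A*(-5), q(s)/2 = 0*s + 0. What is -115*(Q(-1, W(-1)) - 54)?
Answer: 6210 - 115*I ≈ 6210.0 - 115.0*I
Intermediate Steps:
q(s) = 0 (q(s) = 2*(0*s + 0) = 2*(0 + 0) = 2*0 = 0)
W(A) = -5*A
Q(w, d) = √w (Q(w, d) = √(0 + w) = √w)
-115*(Q(-1, W(-1)) - 54) = -115*(√(-1) - 54) = -115*(I - 54) = -115*(-54 + I) = 6210 - 115*I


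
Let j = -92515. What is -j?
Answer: 92515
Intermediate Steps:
-j = -1*(-92515) = 92515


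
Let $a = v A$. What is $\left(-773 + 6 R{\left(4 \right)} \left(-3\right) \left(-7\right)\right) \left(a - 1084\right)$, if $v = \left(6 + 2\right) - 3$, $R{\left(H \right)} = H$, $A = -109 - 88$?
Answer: $556561$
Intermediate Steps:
$A = -197$
$v = 5$ ($v = 8 - 3 = 5$)
$a = -985$ ($a = 5 \left(-197\right) = -985$)
$\left(-773 + 6 R{\left(4 \right)} \left(-3\right) \left(-7\right)\right) \left(a - 1084\right) = \left(-773 + 6 \cdot 4 \left(-3\right) \left(-7\right)\right) \left(-985 - 1084\right) = \left(-773 + 24 \left(-3\right) \left(-7\right)\right) \left(-2069\right) = \left(-773 - -504\right) \left(-2069\right) = \left(-773 + 504\right) \left(-2069\right) = \left(-269\right) \left(-2069\right) = 556561$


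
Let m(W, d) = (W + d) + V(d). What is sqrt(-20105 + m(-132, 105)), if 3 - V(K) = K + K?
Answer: 43*I*sqrt(11) ≈ 142.61*I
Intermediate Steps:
V(K) = 3 - 2*K (V(K) = 3 - (K + K) = 3 - 2*K)
m(W, d) = 3 + W - d (m(W, d) = (W + d) + (3 - 2*d) = 3 + W - d)
sqrt(-20105 + m(-132, 105)) = sqrt(-20105 + (3 - 132 - 1*105)) = sqrt(-20105 + (3 - 132 - 105)) = sqrt(-20105 - 234) = sqrt(-20339) = 43*I*sqrt(11)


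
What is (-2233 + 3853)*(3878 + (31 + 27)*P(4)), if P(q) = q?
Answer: 6658200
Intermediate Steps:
(-2233 + 3853)*(3878 + (31 + 27)*P(4)) = (-2233 + 3853)*(3878 + (31 + 27)*4) = 1620*(3878 + 58*4) = 1620*(3878 + 232) = 1620*4110 = 6658200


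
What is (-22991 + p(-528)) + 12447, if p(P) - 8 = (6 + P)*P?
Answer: 265080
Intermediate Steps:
p(P) = 8 + P*(6 + P) (p(P) = 8 + (6 + P)*P = 8 + P*(6 + P))
(-22991 + p(-528)) + 12447 = (-22991 + (8 + (-528)² + 6*(-528))) + 12447 = (-22991 + (8 + 278784 - 3168)) + 12447 = (-22991 + 275624) + 12447 = 252633 + 12447 = 265080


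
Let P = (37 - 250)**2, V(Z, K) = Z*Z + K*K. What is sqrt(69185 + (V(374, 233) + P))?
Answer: sqrt(308719) ≈ 555.63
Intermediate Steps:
V(Z, K) = K**2 + Z**2 (V(Z, K) = Z**2 + K**2 = K**2 + Z**2)
P = 45369 (P = (-213)**2 = 45369)
sqrt(69185 + (V(374, 233) + P)) = sqrt(69185 + ((233**2 + 374**2) + 45369)) = sqrt(69185 + ((54289 + 139876) + 45369)) = sqrt(69185 + (194165 + 45369)) = sqrt(69185 + 239534) = sqrt(308719)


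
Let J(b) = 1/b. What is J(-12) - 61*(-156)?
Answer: 114191/12 ≈ 9515.9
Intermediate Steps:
J(-12) - 61*(-156) = 1/(-12) - 61*(-156) = -1/12 + 9516 = 114191/12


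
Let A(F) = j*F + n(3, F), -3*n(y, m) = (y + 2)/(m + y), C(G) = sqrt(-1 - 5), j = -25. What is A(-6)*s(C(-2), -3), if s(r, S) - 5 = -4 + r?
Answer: 1355/9 + 1355*I*sqrt(6)/9 ≈ 150.56 + 368.78*I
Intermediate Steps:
C(G) = I*sqrt(6) (C(G) = sqrt(-6) = I*sqrt(6))
s(r, S) = 1 + r (s(r, S) = 5 + (-4 + r) = 1 + r)
n(y, m) = -(2 + y)/(3*(m + y)) (n(y, m) = -(y + 2)/(3*(m + y)) = -(2 + y)/(3*(m + y)))
A(F) = -25*F - 5/(3*(3 + F)) (A(F) = -25*F + (-2 - 1*3)/(3*(F + 3)) = -25*F + (-2 - 3)/(3*(3 + F)) = -25*F + (1/3)*(-5)/(3 + F) = -25*F - 5/(3*(3 + F)))
A(-6)*s(C(-2), -3) = (5*(-1 - 15*(-6)*(3 - 6))/(3*(3 - 6)))*(1 + I*sqrt(6)) = ((5/3)*(-1 - 15*(-6)*(-3))/(-3))*(1 + I*sqrt(6)) = ((5/3)*(-1/3)*(-1 - 270))*(1 + I*sqrt(6)) = ((5/3)*(-1/3)*(-271))*(1 + I*sqrt(6)) = 1355*(1 + I*sqrt(6))/9 = 1355/9 + 1355*I*sqrt(6)/9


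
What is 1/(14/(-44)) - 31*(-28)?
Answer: 6054/7 ≈ 864.86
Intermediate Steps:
1/(14/(-44)) - 31*(-28) = 1/(14*(-1/44)) + 868 = 1/(-7/22) + 868 = -22/7 + 868 = 6054/7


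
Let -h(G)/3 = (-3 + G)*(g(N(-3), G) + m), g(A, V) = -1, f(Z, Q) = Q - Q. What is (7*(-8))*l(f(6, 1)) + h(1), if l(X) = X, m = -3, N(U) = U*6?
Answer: -24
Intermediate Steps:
N(U) = 6*U
f(Z, Q) = 0
h(G) = -36 + 12*G (h(G) = -3*(-3 + G)*(-1 - 3) = -3*(-3 + G)*(-4) = -3*(12 - 4*G) = -36 + 12*G)
(7*(-8))*l(f(6, 1)) + h(1) = (7*(-8))*0 + (-36 + 12*1) = -56*0 + (-36 + 12) = 0 - 24 = -24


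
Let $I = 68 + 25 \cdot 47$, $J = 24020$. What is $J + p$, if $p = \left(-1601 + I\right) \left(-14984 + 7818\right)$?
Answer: $2589448$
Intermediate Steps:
$I = 1243$ ($I = 68 + 1175 = 1243$)
$p = 2565428$ ($p = \left(-1601 + 1243\right) \left(-14984 + 7818\right) = \left(-358\right) \left(-7166\right) = 2565428$)
$J + p = 24020 + 2565428 = 2589448$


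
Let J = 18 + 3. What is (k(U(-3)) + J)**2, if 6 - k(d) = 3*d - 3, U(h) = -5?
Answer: 2025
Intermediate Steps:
J = 21
k(d) = 9 - 3*d (k(d) = 6 - (3*d - 3) = 6 - (-3 + 3*d) = 6 + (3 - 3*d) = 9 - 3*d)
(k(U(-3)) + J)**2 = ((9 - 3*(-5)) + 21)**2 = ((9 + 15) + 21)**2 = (24 + 21)**2 = 45**2 = 2025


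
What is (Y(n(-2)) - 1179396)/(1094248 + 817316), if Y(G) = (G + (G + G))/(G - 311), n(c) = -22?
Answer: -65456467/106091802 ≈ -0.61698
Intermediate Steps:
Y(G) = 3*G/(-311 + G) (Y(G) = (G + 2*G)/(-311 + G) = (3*G)/(-311 + G) = 3*G/(-311 + G))
(Y(n(-2)) - 1179396)/(1094248 + 817316) = (3*(-22)/(-311 - 22) - 1179396)/(1094248 + 817316) = (3*(-22)/(-333) - 1179396)/1911564 = (3*(-22)*(-1/333) - 1179396)*(1/1911564) = (22/111 - 1179396)*(1/1911564) = -130912934/111*1/1911564 = -65456467/106091802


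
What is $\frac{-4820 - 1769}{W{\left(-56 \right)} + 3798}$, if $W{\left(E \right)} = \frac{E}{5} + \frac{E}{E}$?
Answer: $- \frac{32945}{18939} \approx -1.7395$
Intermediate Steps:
$W{\left(E \right)} = 1 + \frac{E}{5}$ ($W{\left(E \right)} = E \frac{1}{5} + 1 = \frac{E}{5} + 1 = 1 + \frac{E}{5}$)
$\frac{-4820 - 1769}{W{\left(-56 \right)} + 3798} = \frac{-4820 - 1769}{\left(1 + \frac{1}{5} \left(-56\right)\right) + 3798} = - \frac{6589}{\left(1 - \frac{56}{5}\right) + 3798} = - \frac{6589}{- \frac{51}{5} + 3798} = - \frac{6589}{\frac{18939}{5}} = \left(-6589\right) \frac{5}{18939} = - \frac{32945}{18939}$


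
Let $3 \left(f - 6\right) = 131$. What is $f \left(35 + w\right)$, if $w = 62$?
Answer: $\frac{14453}{3} \approx 4817.7$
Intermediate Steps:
$f = \frac{149}{3}$ ($f = 6 + \frac{1}{3} \cdot 131 = 6 + \frac{131}{3} = \frac{149}{3} \approx 49.667$)
$f \left(35 + w\right) = \frac{149 \left(35 + 62\right)}{3} = \frac{149}{3} \cdot 97 = \frac{14453}{3}$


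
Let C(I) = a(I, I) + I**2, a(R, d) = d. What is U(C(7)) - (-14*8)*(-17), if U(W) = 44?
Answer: -1860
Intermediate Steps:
C(I) = I + I**2
U(C(7)) - (-14*8)*(-17) = 44 - (-14*8)*(-17) = 44 - (-112)*(-17) = 44 - 1*1904 = 44 - 1904 = -1860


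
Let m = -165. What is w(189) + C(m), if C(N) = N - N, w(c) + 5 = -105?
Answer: -110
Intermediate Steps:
w(c) = -110 (w(c) = -5 - 105 = -110)
C(N) = 0
w(189) + C(m) = -110 + 0 = -110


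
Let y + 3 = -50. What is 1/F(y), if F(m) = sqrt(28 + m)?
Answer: -I/5 ≈ -0.2*I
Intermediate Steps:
y = -53 (y = -3 - 50 = -53)
1/F(y) = 1/(sqrt(28 - 53)) = 1/(sqrt(-25)) = 1/(5*I) = -I/5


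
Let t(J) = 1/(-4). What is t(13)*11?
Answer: -11/4 ≈ -2.7500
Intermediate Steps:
t(J) = -¼
t(13)*11 = -¼*11 = -11/4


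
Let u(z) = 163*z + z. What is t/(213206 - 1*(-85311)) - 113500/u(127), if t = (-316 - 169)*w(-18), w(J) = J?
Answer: -8424962765/1554378019 ≈ -5.4202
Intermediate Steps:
u(z) = 164*z
t = 8730 (t = (-316 - 169)*(-18) = -485*(-18) = 8730)
t/(213206 - 1*(-85311)) - 113500/u(127) = 8730/(213206 - 1*(-85311)) - 113500/(164*127) = 8730/(213206 + 85311) - 113500/20828 = 8730/298517 - 113500*1/20828 = 8730*(1/298517) - 28375/5207 = 8730/298517 - 28375/5207 = -8424962765/1554378019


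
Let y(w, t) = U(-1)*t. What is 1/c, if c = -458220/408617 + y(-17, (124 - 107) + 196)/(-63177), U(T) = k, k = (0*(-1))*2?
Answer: -408617/458220 ≈ -0.89175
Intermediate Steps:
k = 0 (k = 0*2 = 0)
U(T) = 0
y(w, t) = 0 (y(w, t) = 0*t = 0)
c = -458220/408617 (c = -458220/408617 + 0/(-63177) = -458220*1/408617 + 0*(-1/63177) = -458220/408617 + 0 = -458220/408617 ≈ -1.1214)
1/c = 1/(-458220/408617) = -408617/458220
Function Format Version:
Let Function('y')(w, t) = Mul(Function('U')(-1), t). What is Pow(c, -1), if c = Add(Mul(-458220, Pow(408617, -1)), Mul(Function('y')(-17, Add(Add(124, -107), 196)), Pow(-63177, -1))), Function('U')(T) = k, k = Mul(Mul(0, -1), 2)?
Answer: Rational(-408617, 458220) ≈ -0.89175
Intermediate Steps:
k = 0 (k = Mul(0, 2) = 0)
Function('U')(T) = 0
Function('y')(w, t) = 0 (Function('y')(w, t) = Mul(0, t) = 0)
c = Rational(-458220, 408617) (c = Add(Mul(-458220, Pow(408617, -1)), Mul(0, Pow(-63177, -1))) = Add(Mul(-458220, Rational(1, 408617)), Mul(0, Rational(-1, 63177))) = Add(Rational(-458220, 408617), 0) = Rational(-458220, 408617) ≈ -1.1214)
Pow(c, -1) = Pow(Rational(-458220, 408617), -1) = Rational(-408617, 458220)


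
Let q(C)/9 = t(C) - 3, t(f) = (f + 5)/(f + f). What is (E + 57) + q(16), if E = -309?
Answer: -8739/32 ≈ -273.09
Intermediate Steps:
t(f) = (5 + f)/(2*f) (t(f) = (5 + f)/((2*f)) = (5 + f)*(1/(2*f)) = (5 + f)/(2*f))
q(C) = -27 + 9*(5 + C)/(2*C) (q(C) = 9*((5 + C)/(2*C) - 3) = 9*(-3 + (5 + C)/(2*C)) = -27 + 9*(5 + C)/(2*C))
(E + 57) + q(16) = (-309 + 57) + (45/2)*(1 - 1*16)/16 = -252 + (45/2)*(1/16)*(1 - 16) = -252 + (45/2)*(1/16)*(-15) = -252 - 675/32 = -8739/32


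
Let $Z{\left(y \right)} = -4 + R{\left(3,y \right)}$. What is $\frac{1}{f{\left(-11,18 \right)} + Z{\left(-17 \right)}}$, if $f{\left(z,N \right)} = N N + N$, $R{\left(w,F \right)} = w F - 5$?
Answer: $\frac{1}{282} \approx 0.0035461$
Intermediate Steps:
$R{\left(w,F \right)} = -5 + F w$ ($R{\left(w,F \right)} = F w - 5 = -5 + F w$)
$Z{\left(y \right)} = -9 + 3 y$ ($Z{\left(y \right)} = -4 + \left(-5 + y 3\right) = -4 + \left(-5 + 3 y\right) = -9 + 3 y$)
$f{\left(z,N \right)} = N + N^{2}$ ($f{\left(z,N \right)} = N^{2} + N = N + N^{2}$)
$\frac{1}{f{\left(-11,18 \right)} + Z{\left(-17 \right)}} = \frac{1}{18 \left(1 + 18\right) + \left(-9 + 3 \left(-17\right)\right)} = \frac{1}{18 \cdot 19 - 60} = \frac{1}{342 - 60} = \frac{1}{282}$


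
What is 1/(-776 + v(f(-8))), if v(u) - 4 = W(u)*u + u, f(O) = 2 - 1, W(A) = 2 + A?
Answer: -1/768 ≈ -0.0013021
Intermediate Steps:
f(O) = 1
v(u) = 4 + u + u*(2 + u) (v(u) = 4 + ((2 + u)*u + u) = 4 + (u*(2 + u) + u) = 4 + (u + u*(2 + u)) = 4 + u + u*(2 + u))
1/(-776 + v(f(-8))) = 1/(-776 + (4 + 1 + 1*(2 + 1))) = 1/(-776 + (4 + 1 + 1*3)) = 1/(-776 + (4 + 1 + 3)) = 1/(-776 + 8) = 1/(-768) = -1/768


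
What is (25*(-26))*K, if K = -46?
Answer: 29900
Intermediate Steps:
(25*(-26))*K = (25*(-26))*(-46) = -650*(-46) = 29900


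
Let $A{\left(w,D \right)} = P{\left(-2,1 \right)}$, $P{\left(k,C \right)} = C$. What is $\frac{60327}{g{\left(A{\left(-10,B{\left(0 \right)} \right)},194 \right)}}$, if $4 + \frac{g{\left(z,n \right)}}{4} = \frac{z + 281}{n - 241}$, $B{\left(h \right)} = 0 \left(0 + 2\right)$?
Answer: $- \frac{60327}{40} \approx -1508.2$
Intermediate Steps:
$B{\left(h \right)} = 0$ ($B{\left(h \right)} = 0 \cdot 2 = 0$)
$A{\left(w,D \right)} = 1$
$g{\left(z,n \right)} = -16 + \frac{4 \left(281 + z\right)}{-241 + n}$ ($g{\left(z,n \right)} = -16 + 4 \frac{z + 281}{n - 241} = -16 + 4 \frac{281 + z}{-241 + n} = -16 + \frac{4 \left(281 + z\right)}{-241 + n}$)
$\frac{60327}{g{\left(A{\left(-10,B{\left(0 \right)} \right)},194 \right)}} = \frac{60327}{4 \frac{1}{-241 + 194} \left(1245 + 1 - 776\right)} = \frac{60327}{4 \frac{1}{-47} \left(1245 + 1 - 776\right)} = \frac{60327}{4 \left(- \frac{1}{47}\right) 470} = \frac{60327}{-40} = 60327 \left(- \frac{1}{40}\right) = - \frac{60327}{40}$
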